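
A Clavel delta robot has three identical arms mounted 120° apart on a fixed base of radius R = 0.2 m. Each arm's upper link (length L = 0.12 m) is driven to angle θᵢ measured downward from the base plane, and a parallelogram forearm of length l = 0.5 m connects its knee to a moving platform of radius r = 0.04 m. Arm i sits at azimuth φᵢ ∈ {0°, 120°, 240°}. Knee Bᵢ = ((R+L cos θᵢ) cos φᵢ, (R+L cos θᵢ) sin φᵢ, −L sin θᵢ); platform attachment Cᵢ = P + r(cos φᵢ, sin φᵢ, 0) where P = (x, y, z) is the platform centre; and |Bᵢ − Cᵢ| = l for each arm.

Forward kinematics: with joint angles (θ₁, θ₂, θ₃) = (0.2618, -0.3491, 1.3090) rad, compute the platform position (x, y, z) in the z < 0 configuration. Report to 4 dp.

arm 1 at φ=0.0°: ρ1 = 0.2759;  O1 = (0.2759, 0.0000, -0.0311)
O2 = (0.2728·cos120.0°, 0.2728·sin120.0°, 0.0410) = (-0.1364, 0.2362, 0.0410)
arm 3 at φ=240.0°: ρ3 = 0.1911;  O3 = (-0.0955, -0.1655, -0.1159)
eliminate P² terms by subtracting sphere 1 from 2 and 3
plane₁₂: -0.8246x+0.4724y+0.1442z = -0.0010
det = 0.6238;  x = 0.0211+-0.0520z,  y = 0.0347+-0.3960z
sphere 1 gives Az²+Bz+C=0 with A=1.1596, B=0.0612, C=-0.1829;  B²−4AC=0.8521;  roots -0.4244, 0.3717;  negative root z = -0.4244
x = 0.0432, y = 0.2028

(0.0432, 0.2028, -0.4244)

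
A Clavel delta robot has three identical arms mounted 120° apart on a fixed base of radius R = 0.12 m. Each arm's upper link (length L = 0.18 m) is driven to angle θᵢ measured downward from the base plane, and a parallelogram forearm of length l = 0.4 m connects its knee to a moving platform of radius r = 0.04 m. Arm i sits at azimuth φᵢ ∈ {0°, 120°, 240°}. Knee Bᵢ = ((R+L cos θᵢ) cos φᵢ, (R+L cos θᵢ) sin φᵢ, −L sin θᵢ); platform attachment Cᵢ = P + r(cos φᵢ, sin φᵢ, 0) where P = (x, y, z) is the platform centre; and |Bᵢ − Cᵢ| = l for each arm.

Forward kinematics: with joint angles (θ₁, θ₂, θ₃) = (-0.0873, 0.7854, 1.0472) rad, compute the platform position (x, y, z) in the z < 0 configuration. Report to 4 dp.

arm 1 at φ=0.0°: (R−r)+L cos θ1 = 0.2593;  O1 = (0.2593, 0.0000, 0.0157)
O2 = (0.2073·cos120.0°, 0.2073·sin120.0°, -0.1273) = (-0.1036, 0.1795, -0.1273)
φ3=240.0°: virtual centre (-0.0850, -0.1472, -0.1559), radius l
eliminate P² terms by subtracting sphere 1 from 2 and 3
plane₁₂: -0.7259x+0.3590y+-0.2859z = -0.0083
Cramer: x(z) = 0.0164-0.4499z;  y(z) = 0.0101-0.1132z
quadratic in z: (1.2152)z²+(0.1849)z+(-0.1007)=0, √Δ=0.7235 → z ∈ {-0.3738, 0.2216}; z = -0.3738 (taking z<0)
x = 0.1846, y = 0.0524

(0.1846, 0.0524, -0.3738)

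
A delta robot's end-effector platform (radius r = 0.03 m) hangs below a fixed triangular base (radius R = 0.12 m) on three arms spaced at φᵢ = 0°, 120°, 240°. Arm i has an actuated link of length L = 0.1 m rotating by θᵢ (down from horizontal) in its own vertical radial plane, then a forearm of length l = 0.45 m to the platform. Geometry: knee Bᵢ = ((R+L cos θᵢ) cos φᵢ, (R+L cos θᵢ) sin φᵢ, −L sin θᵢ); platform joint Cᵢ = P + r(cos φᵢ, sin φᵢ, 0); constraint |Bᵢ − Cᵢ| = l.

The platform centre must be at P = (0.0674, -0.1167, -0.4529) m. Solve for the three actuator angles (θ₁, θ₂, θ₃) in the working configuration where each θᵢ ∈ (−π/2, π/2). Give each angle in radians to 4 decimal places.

θ₁ = 0.3492, θ₂ = 1.1350, θ₃ = 0.3494

φ1=0.0° → target in arm frame (0.0674, -0.1167)
  e−x'=0.0226;  (l²−L²−(e−x')²−y'²−z²)/2L = -0.1337
  θ1 = atan2(B,A) + arccos(C/0.4535) = 0.3492
φ2=120.0° → target in arm frame (-0.1348, 0.0000)
  A=0.2248, B=-0.4529, C=(l²−L²−A²−y'²−z²)/(2L)=-0.3157
  γ=atan2(-0.4529,0.2248)=-1.1101;  ψ=arccos(-0.6244)=2.2451;  θ2=γ+ψ≈1.1350
rotate P by −φ3: (0.0674, 0.1167, -0.4529)
  A=0.0226, B=-0.4529, C=(l²−L²−A²−y'²−z²)/(2L)=-0.1338
  θ3 = atan2(B,A) + arccos(C/0.4535) = 0.3494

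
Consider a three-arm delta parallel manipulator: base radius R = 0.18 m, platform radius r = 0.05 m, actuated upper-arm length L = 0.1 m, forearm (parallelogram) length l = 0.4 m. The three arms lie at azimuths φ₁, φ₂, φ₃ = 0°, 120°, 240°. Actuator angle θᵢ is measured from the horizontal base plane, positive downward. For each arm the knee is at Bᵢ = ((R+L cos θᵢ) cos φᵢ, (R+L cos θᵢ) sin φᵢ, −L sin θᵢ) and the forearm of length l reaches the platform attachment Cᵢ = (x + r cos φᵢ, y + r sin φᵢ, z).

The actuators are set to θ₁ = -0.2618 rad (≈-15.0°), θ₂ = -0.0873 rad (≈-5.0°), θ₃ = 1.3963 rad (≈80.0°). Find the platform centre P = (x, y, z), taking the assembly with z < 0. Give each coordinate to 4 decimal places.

centre 1 = (0.2266·cos0.0°, 0.2266·sin0.0°, 0.0259) = (0.2266, 0.0000, 0.0259)
φ2=120.0°: virtual centre (-0.1148, 0.1989, 0.0087), radius l
φ3=240.0°: virtual centre (-0.0737, -0.1276, -0.0985), radius l
|centre ₂|²−|centre ₁|² = 0.0008;  |centre ₃|²−|centre ₁|² = -0.0206
plane₁₂: -0.6828x+0.3977y+-0.0343z = 0.0008
det = 0.4131;  x = 0.0193+-0.2607z,  y = 0.0352+-0.3612z
into |P−centre ₁|² = l²: 1.1984z² + 0.0309z + -0.1151 = 0;  Δ = 0.5529;  z = -0.3231 or 0.2974 → z<0 root = -0.3231
x = 0.1036, y = 0.1519

(0.1036, 0.1519, -0.3231)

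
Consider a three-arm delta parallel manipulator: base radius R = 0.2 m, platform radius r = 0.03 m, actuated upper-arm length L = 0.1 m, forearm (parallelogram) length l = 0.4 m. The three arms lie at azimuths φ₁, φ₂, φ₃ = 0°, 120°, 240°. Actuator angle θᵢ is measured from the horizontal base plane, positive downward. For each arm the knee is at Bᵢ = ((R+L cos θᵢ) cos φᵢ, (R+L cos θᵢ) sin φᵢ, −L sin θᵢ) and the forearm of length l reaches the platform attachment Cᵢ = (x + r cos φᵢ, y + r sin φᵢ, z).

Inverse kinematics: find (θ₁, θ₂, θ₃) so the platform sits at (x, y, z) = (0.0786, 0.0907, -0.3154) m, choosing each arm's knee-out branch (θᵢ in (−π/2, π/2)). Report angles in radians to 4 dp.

rotate P by −φ1: (0.0786, 0.0907, -0.3154)
  e−x'=0.0914;  (l²−L²−(e−x')²−y'²−z²)/2L = 0.1697
  θ1 = atan2(B,A) + arccos(C/0.3284) = -0.2611
arm 2 (φ=120.0°): x'=0.0392, y'=-0.1134
  A=0.1308, B=-0.3154, C=(l²−L²−A²−y'²−z²)/(2L)=0.1028
  √(A²+B²)=0.3414;  θ2 = -1.1778+1.2649 ≈ 0.0871
rotate P by −φ3: (-0.1178, 0.0227, -0.3154)
  e−x'=0.2878;  (l²−L²−(e−x')²−y'²−z²)/2L = -0.1643
  θ3 = atan2(B,A) + arccos(C/0.4270) = 1.1346

θ₁ = -0.2611, θ₂ = 0.0871, θ₃ = 1.1346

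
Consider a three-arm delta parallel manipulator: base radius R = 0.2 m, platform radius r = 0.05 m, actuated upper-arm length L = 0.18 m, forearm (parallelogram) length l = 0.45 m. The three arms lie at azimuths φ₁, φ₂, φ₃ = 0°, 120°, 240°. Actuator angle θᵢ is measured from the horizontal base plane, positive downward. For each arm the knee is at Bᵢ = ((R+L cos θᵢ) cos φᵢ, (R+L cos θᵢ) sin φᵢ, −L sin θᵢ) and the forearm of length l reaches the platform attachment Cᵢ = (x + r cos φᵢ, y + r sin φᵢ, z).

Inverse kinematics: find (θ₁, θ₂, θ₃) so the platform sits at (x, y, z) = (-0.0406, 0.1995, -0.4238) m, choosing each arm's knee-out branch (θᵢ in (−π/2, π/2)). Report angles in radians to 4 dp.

θ₁ = 0.9600, θ₂ = 0.0002, θ₃ = 1.3091

φ1=0.0° → target in arm frame (-0.0406, 0.1995)
  e−x'=0.1906;  (l²−L²−(e−x')²−y'²−z²)/2L = -0.2379
  √(A²+B²)=0.4647;  θ1 = -1.1482+2.1082 ≈ 0.9600
arm 2 (φ=120.0°): x'=0.1931, y'=-0.0646
  e−x'=-0.0431;  (l²−L²−(e−x')²−y'²−z²)/2L = -0.0431
  θ2 = atan2(B,A) + arccos(C/0.4260) = 0.0002
φ3=240.0° → target in arm frame (-0.1525, -0.1349)
  A cos θ + B sin θ = C:  0.3025·cos θ + -0.4238·sin θ = -0.3311
  θ3 = atan2(B,A) + arccos(C/0.5207) = 1.3091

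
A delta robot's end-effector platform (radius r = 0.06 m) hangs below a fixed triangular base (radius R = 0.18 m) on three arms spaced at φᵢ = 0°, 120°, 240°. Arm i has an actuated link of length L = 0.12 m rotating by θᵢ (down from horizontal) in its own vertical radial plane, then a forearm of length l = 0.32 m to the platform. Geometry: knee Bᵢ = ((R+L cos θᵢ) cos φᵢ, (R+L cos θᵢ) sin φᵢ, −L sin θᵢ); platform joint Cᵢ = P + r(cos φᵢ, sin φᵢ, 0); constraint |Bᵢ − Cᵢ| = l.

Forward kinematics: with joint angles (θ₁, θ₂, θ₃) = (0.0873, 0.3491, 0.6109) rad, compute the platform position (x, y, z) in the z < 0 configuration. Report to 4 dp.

(0.0377, 0.0235, -0.2577)

S1 = (0.2395·cos0.0°, 0.2395·sin0.0°, -0.0105) = (0.2395, 0.0000, -0.0105)
φ2=120.0°: virtual centre (-0.1164, 0.2016, -0.0410), radius l
φ3=240.0°: virtual centre (-0.1091, -0.1890, -0.0688), radius l
eliminate P² terms by subtracting sphere 1 from 2 and 3
[-0.7118 0.4032 -0.0612]·P = -0.0016;  [-0.6974 -0.3781 -0.1167]·P = -0.0051
Cramer: x(z) = 0.0049-0.1276z;  y(z) = 0.0045-0.0735z
into |P−S₁|² = l²: 1.0217z² + 0.0801z + -0.0472 = 0;  Δ = 0.1993;  z = -0.2577 or 0.1793 → z<0 root = -0.2577
x = 0.0377, y = 0.0235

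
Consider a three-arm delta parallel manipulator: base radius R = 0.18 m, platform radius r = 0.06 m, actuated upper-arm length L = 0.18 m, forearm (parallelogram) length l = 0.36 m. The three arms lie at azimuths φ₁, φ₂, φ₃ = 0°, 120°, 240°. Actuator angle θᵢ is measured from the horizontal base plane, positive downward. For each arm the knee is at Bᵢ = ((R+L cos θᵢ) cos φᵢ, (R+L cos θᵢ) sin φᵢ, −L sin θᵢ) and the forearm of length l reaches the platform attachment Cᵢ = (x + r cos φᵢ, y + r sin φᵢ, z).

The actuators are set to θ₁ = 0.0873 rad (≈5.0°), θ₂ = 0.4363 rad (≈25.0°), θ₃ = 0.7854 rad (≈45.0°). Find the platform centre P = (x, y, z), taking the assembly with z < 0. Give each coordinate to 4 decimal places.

arm 1 at φ=0.0°: e+L cos θ1 = 0.2993;  S1 = (0.2993, 0.0000, -0.0157)
S2 = (0.2831·cos120.0°, 0.2831·sin120.0°, -0.0761) = (-0.1416, 0.2452, -0.0761)
S3 = (0.2473·cos240.0°, 0.2473·sin240.0°, -0.1273) = (-0.1236, -0.2141, -0.1273)
eliminate P² terms by subtracting sphere 1 from 2 and 3
linear system: -0.8818x+0.4904y = -0.0039−-0.1207z; -0.8459x+-0.4283y = -0.0125−-0.2232z
det = 0.7925;  x = 0.0098+-0.2034z,  y = 0.0098+-0.1194z
sphere 1 gives Az²+Bz+C=0 with A=1.0556, B=0.1468, C=-0.0455;  B²−4AC=0.2135;  roots -0.2884, 0.1493;  negative root z = -0.2884
x = 0.0685, y = 0.0442

(0.0685, 0.0442, -0.2884)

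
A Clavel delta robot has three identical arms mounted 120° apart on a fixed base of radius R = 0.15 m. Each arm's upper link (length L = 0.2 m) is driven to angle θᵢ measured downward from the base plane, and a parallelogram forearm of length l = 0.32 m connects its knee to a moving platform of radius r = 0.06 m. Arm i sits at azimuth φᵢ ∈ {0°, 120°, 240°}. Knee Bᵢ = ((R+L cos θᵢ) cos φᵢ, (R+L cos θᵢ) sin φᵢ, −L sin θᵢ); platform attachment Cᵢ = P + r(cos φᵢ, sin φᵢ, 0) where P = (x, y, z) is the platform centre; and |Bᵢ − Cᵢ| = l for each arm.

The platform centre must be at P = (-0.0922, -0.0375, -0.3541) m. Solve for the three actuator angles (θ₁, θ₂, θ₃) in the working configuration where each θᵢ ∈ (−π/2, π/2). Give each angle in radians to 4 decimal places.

φ1=0.0° → target in arm frame (-0.0922, -0.0375)
  e−x'=0.1822;  (l²−L²−(e−x')²−y'²−z²)/2L = -0.2440
  θ1 = atan2(B,A) + arccos(C/0.3982) = 1.1346
φ2=120.0° → target in arm frame (0.0136, 0.0986)
  A cos θ + B sin θ = C:  0.0764·cos θ + -0.3541·sin θ = -0.1964
  θ2 = atan2(B,A) + arccos(C/0.3622) = 0.7853
φ3=240.0° → target in arm frame (0.0786, -0.0611)
  A=0.0114, B=-0.3541, C=(l²−L²−A²−y'²−z²)/(2L)=-0.1671
  γ=atan2(-0.3541,0.0114)=-1.5385;  ψ=arccos(-0.4717)=2.0620;  θ3=γ+ψ≈0.5235

θ₁ = 1.1346, θ₂ = 0.7853, θ₃ = 0.5235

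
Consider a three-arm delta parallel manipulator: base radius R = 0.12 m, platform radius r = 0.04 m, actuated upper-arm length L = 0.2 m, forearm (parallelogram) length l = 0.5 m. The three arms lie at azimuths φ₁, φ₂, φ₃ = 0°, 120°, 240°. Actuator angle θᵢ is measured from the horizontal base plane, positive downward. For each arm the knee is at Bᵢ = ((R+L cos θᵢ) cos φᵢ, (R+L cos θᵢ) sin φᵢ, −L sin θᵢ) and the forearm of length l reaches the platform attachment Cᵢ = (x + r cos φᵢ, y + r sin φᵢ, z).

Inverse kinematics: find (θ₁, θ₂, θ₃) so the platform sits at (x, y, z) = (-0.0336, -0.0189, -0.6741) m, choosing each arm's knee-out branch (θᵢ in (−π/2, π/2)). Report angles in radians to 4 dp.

θ₁ = 1.3965, θ₂ = 1.3091, θ₃ = 1.2219

φ1=0.0° → target in arm frame (-0.0336, -0.0189)
  A cos θ + B sin θ = C:  0.1136·cos θ + -0.6741·sin θ = -0.6442
  γ=atan2(-0.6741,0.1136)=-1.4038;  ψ=arccos(-0.9423)=2.8003;  θ1=γ+ψ≈1.3965
φ2=120.0° → target in arm frame (0.0004, 0.0385)
  e−x'=0.0796;  (l²−L²−(e−x')²−y'²−z²)/2L = -0.6306
  γ=atan2(-0.6741,0.0796)=-1.4533;  ψ=arccos(-0.9290)=2.7624;  θ2=γ+ψ≈1.3091
arm 3 (φ=240.0°): x'=0.0332, y'=-0.0196
  A cos θ + B sin θ = C:  0.0468·cos θ + -0.6741·sin θ = -0.6175
  γ=atan2(-0.6741,0.0468)=-1.5014;  ψ=arccos(-0.9138)=2.7233;  θ3=γ+ψ≈1.2219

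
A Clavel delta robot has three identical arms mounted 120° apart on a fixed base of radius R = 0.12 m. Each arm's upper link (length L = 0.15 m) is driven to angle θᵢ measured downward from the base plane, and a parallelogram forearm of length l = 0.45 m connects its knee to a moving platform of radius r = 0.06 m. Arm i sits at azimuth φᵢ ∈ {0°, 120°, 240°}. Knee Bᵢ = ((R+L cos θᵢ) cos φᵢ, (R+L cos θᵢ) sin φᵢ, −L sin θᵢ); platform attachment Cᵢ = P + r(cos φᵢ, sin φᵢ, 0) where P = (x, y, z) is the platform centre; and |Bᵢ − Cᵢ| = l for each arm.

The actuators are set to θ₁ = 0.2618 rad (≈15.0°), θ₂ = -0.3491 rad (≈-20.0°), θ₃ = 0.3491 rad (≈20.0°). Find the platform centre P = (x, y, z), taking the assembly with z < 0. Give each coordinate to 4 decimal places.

φ1=0.0°: virtual centre (0.2049, 0.0000, -0.0388), radius l
arm 2 at φ=120.0°: (R−r)+L cos θ2 = 0.2010;  S2 = (-0.1005, 0.1740, 0.0513)
arm 3 at φ=240.0°: (R−r)+L cos θ3 = 0.2010;  S3 = (-0.1005, -0.1740, -0.0513)
eliminate P² terms by subtracting sphere 1 from 2 and 3
[-0.6107 0.3481 0.1803]·P = -0.0005;  [-0.6107 -0.3481 -0.0250]·P = -0.0005
Cramer: x(z) = 0.0008+0.1271z;  y(z) = 0.0000-0.2948z
into |P−S₁|² = l²: 1.1031z² + 0.0257z + -0.1593 = 0;  Δ = 0.7037;  z = -0.3919 or 0.3686 → z<0 root = -0.3919
x = -0.0491, y = 0.1155

(-0.0491, 0.1155, -0.3919)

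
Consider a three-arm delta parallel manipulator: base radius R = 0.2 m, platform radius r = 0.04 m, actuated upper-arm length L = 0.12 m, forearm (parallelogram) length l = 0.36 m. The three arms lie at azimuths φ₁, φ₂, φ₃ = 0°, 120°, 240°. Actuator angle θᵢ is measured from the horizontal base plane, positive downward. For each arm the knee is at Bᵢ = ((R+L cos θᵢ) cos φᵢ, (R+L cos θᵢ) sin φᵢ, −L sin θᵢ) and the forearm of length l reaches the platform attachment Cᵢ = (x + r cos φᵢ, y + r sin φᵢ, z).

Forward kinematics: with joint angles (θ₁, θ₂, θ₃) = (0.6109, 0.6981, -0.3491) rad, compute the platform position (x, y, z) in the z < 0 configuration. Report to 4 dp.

arm 1 at φ=0.0°: ρ1 = 0.2583;  S1 = (0.2583, 0.0000, -0.0688)
S2 = (0.2519·cos120.0°, 0.2519·sin120.0°, -0.0771) = (-0.1260, 0.2182, -0.0771)
S3 = (0.2728·cos240.0°, 0.2728·sin240.0°, 0.0410) = (-0.1364, -0.2362, 0.0410)
eliminate P² terms by subtracting sphere 1 from 2 and 3
linear system: -0.7685x+0.4364y = -0.0020−-0.0166z; -0.7894x+-0.4724y = 0.0046−0.2198z
Cramer: x(z) = -0.0015+0.1245z;  y(z) = -0.0073+0.2572z
quadratic in z: (1.0817)z²+(0.0692)z+(-0.0573)=0, √Δ=0.5028 → z ∈ {-0.2644, 0.2004}; z = -0.2644 (taking z<0)
x = -0.0344, y = -0.0753

(-0.0344, -0.0753, -0.2644)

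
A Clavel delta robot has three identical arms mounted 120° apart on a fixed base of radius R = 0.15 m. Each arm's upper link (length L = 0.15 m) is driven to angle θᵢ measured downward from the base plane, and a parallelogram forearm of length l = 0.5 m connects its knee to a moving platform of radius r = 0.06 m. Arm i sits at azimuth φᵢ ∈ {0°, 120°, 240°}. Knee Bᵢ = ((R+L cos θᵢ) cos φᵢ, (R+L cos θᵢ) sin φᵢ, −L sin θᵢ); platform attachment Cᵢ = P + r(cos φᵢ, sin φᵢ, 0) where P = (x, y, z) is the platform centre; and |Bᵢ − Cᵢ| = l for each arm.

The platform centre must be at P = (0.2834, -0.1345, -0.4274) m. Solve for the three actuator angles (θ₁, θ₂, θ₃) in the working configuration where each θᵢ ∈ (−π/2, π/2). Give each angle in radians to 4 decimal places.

θ₁ = -0.3491, θ₂ = 1.3964, θ₃ = 0.7853

rotate P by −φ1: (0.2834, -0.1345, -0.4274)
  A cos θ + B sin θ = C:  -0.1934·cos θ + -0.4274·sin θ = -0.0355
  √(A²+B²)=0.4691;  θ1 = -1.9957+1.6466 ≈ -0.3491
φ2=120.0° → target in arm frame (-0.2582, -0.1782)
  e−x'=0.3482;  (l²−L²−(e−x')²−y'²−z²)/2L = -0.3605
  √(A²+B²)=0.5513;  θ2 = -0.8872+2.2836 ≈ 1.3964
rotate P by −φ3: (-0.0252, 0.3127, -0.4274)
  A=0.1152, B=-0.4274, C=(l²−L²−A²−y'²−z²)/(2L)=-0.2207
  γ=atan2(-0.4274,0.1152)=-1.3075;  ψ=arccos(-0.4986)=2.0928;  θ3=γ+ψ≈0.7853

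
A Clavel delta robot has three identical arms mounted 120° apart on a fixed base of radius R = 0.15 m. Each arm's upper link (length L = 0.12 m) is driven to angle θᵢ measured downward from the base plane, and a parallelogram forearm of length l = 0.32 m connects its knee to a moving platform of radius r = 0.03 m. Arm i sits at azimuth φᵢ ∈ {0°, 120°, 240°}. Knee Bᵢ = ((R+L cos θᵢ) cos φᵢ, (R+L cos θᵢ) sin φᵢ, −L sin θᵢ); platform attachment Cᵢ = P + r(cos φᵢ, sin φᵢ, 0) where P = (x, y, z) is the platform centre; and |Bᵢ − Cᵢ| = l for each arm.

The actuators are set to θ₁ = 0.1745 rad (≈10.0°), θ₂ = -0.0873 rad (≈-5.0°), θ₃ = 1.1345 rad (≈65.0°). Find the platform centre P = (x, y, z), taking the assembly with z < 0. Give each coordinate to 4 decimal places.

(0.0419, 0.1106, -0.2481)

centre 1 = (0.2382·cos0.0°, 0.2382·sin0.0°, -0.0208) = (0.2382, 0.0000, -0.0208)
centre 2 = (0.2395·cos120.0°, 0.2395·sin120.0°, 0.0105) = (-0.1198, 0.2075, 0.0105)
centre 3 = (0.1707·cos240.0°, 0.1707·sin240.0°, -0.1088) = (-0.0854, -0.1478, -0.1088)
subtract pairs → two planes through P
plane₁₂: -0.7159x+0.4149y+0.0626z = 0.0003
Cramer: x(z) = 0.0138-0.1134z;  y(z) = 0.0246-0.3465z
sphere 1 gives Az²+Bz+C=0 with A=1.1330, B=0.0755, C=-0.0510;  B²−4AC=0.2369;  roots -0.2481, 0.1815;  negative root z = -0.2481
x = 0.0419, y = 0.1106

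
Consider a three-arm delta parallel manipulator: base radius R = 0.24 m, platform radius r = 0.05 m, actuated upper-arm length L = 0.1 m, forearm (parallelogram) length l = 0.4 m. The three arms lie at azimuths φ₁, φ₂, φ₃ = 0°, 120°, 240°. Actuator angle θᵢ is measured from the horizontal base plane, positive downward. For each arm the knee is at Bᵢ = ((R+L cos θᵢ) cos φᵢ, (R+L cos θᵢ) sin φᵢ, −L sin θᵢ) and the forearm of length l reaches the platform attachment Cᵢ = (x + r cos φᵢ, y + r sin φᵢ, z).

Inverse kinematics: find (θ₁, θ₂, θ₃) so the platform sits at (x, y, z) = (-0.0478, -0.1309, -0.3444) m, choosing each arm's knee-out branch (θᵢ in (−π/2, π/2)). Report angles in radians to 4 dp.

θ₁ = 1.1340, θ₂ = 1.3962, θ₃ = -0.2620

arm 1 (φ=0.0°): x'=-0.0478, y'=-0.1309
  A=0.2378, B=-0.3444, C=(l²−L²−A²−y'²−z²)/(2L)=-0.2115
  γ=atan2(-0.3444,0.2378)=-0.9665;  ψ=arccos(-0.5053)=2.1005;  θ1=γ+ψ≈1.1340
arm 2 (φ=120.0°): x'=-0.0895, y'=0.1068
  A=0.2795, B=-0.3444, C=(l²−L²−A²−y'²−z²)/(2L)=-0.2906
  √(A²+B²)=0.4435;  θ2 = -0.8891+2.2854 ≈ 1.3962
φ3=240.0° → target in arm frame (0.1373, 0.0241)
  A cos θ + B sin θ = C:  0.0527·cos θ + -0.3444·sin θ = 0.1401
  θ3 = atan2(B,A) + arccos(C/0.3484) = -0.2620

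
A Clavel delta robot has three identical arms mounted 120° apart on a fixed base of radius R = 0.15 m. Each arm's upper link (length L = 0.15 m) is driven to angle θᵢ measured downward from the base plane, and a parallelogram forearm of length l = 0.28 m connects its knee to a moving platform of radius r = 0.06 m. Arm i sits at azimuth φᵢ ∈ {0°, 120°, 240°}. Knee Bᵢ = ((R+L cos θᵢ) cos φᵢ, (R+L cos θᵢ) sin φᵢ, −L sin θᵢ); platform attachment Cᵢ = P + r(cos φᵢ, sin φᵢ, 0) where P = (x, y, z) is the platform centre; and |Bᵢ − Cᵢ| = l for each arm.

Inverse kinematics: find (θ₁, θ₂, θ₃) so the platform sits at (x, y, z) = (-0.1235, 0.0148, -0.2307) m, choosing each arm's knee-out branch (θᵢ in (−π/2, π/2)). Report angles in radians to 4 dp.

θ₁ = 1.2217, θ₂ = 0.1747, θ₃ = 0.3489

rotate P by −φ1: (-0.1235, 0.0148, -0.2307)
  e−x'=0.2135;  (l²−L²−(e−x')²−y'²−z²)/2L = -0.1437
  θ1 = atan2(B,A) + arccos(C/0.3143) = 1.2217
rotate P by −φ2: (0.0746, 0.0996, -0.2307)
  A=0.0154, B=-0.2307, C=(l²−L²−A²−y'²−z²)/(2L)=-0.0249
  √(A²+B²)=0.2312;  θ2 = -1.5040+1.6787 ≈ 0.1747
arm 3 (φ=240.0°): x'=0.0489, y'=-0.1144
  A cos θ + B sin θ = C:  0.0411·cos θ + -0.2307·sin θ = -0.0403
  γ=atan2(-0.2307,0.0411)=-1.3946;  ψ=arccos(-0.1719)=1.7436;  θ3=γ+ψ≈0.3489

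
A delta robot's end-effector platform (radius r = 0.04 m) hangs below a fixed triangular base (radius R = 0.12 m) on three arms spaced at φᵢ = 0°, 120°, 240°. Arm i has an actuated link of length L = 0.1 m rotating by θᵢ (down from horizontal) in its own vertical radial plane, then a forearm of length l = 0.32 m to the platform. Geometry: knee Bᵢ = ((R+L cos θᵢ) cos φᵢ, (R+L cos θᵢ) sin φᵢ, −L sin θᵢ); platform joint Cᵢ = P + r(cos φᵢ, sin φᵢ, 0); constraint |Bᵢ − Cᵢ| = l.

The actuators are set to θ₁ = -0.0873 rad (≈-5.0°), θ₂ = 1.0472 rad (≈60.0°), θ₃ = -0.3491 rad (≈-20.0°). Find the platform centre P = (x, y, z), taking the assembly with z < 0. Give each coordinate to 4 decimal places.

(0.0532, -0.1339, -0.2530)

O1 = (0.1796·cos0.0°, 0.1796·sin0.0°, 0.0087) = (0.1796, 0.0000, 0.0087)
O2 = (0.1300·cos120.0°, 0.1300·sin120.0°, -0.0866) = (-0.0650, 0.1126, -0.0866)
arm 3 at φ=240.0°: (R−r)+L cos θ3 = 0.1740;  O3 = (-0.0870, -0.1507, 0.0342)
|O₂|²−|O₁|² = -0.0079;  |O₃|²−|O₁|² = -0.0009
plane₁₂: -0.4892x+0.2252y+-0.1906z = -0.0079
Cramer: x(z) = 0.0097-0.1719z;  y(z) = -0.0142+0.4733z
into |P−O₁|² = l²: 1.2535z² + 0.0275z + -0.0733 = 0;  Δ = 0.3681;  z = -0.2530 or 0.2310 → z<0 root = -0.2530
x = 0.0532, y = -0.1339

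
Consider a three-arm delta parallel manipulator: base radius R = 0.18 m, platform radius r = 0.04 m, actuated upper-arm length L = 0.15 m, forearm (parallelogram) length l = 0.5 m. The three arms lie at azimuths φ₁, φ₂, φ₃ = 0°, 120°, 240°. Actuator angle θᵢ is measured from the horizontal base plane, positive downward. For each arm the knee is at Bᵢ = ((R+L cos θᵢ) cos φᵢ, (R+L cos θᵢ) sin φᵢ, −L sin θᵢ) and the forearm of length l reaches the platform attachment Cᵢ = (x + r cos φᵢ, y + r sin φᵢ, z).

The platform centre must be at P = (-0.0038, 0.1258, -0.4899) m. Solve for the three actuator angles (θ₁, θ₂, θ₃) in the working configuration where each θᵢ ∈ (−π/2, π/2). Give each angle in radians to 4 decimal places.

arm 1 (φ=0.0°): x'=-0.0038, y'=0.1258
  A=0.1438, B=-0.4899, C=(l²−L²−A²−y'²−z²)/(2L)=-0.1634
  √(A²+B²)=0.5106;  θ1 = -1.2853+1.8965 ≈ 0.6112
φ2=120.0° → target in arm frame (0.1108, -0.0596)
  A=0.0292, B=-0.4899, C=(l²−L²−A²−y'²−z²)/(2L)=-0.0564
  γ=atan2(-0.4899,0.0292)=-1.5114;  ψ=arccos(-0.1148)=1.6859;  θ2=γ+ψ≈0.1745
φ3=240.0° → target in arm frame (-0.1070, -0.0662)
  A cos θ + B sin θ = C:  0.2470·cos θ + -0.4899·sin θ = -0.2597
  γ=atan2(-0.4899,0.2470)=-1.1037;  ψ=arccos(-0.4734)=2.0639;  θ3=γ+ψ≈0.9602

θ₁ = 0.6112, θ₂ = 0.1745, θ₃ = 0.9602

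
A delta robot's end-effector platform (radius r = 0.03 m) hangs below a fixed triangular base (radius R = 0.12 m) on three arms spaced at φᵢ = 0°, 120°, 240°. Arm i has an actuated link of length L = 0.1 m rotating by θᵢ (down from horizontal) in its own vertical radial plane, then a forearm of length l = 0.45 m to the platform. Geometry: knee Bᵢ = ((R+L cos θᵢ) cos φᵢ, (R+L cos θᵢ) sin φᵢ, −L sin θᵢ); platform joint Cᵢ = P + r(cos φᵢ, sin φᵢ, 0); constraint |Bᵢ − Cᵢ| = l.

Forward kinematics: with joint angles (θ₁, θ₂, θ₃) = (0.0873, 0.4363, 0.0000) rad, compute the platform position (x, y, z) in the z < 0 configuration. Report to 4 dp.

S1 = (0.1896·cos0.0°, 0.1896·sin0.0°, -0.0087) = (0.1896, 0.0000, -0.0087)
S2 = (0.1806·cos120.0°, 0.1806·sin120.0°, -0.0423) = (-0.0903, 0.1564, -0.0423)
S3 = (0.1900·cos240.0°, 0.1900·sin240.0°, 0.0000) = (-0.0950, -0.1645, 0.0000)
|S₂|²−|S₁|² = -0.0016;  |S₃|²−|S₁|² = 0.0001
[-0.5599 0.3129 -0.0671]·P = -0.0016;  [-0.5692 -0.3291 0.0174]·P = 0.0001
det = 0.3623;  x = 0.0014+-0.0459z,  y = -0.0026+0.1323z
into |P−S₁|² = l²: 1.0196z² + 0.0340z + -0.1670 = 0;  Δ = 0.6822;  z = -0.4217 or 0.3884 → z<0 root = -0.4217
x = 0.0208, y = -0.0585

(0.0208, -0.0585, -0.4217)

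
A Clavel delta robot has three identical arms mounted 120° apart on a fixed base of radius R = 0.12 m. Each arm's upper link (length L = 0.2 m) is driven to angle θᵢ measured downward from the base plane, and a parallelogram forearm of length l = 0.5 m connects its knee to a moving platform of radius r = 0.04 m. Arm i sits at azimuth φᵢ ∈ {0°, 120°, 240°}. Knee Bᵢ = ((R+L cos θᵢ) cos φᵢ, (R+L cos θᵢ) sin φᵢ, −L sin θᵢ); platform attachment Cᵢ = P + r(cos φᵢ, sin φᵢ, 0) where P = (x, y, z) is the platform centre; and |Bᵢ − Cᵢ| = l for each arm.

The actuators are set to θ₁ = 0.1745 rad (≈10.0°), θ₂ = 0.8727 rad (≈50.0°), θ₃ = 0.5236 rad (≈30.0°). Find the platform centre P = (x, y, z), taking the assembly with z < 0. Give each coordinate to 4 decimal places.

(0.1320, -0.0836, -0.5059)

S1 = (0.2770·cos0.0°, 0.2770·sin0.0°, -0.0347) = (0.2770, 0.0000, -0.0347)
S2 = (0.2086·cos120.0°, 0.2086·sin120.0°, -0.1532) = (-0.1043, 0.1806, -0.1532)
φ3=240.0°: virtual centre (-0.1266, -0.2193, -0.1000), radius l
subtract pairs → two planes through P
plane₁₂: -0.7625x+0.3612y+-0.2370z = -0.0109
det = 0.6259;  x = 0.0099+-0.2414z,  y = -0.0095+0.1465z
into |P−S₁|² = l²: 1.0797z² + 0.1956z + -0.1774 = 0;  Δ = 0.8043;  z = -0.5059 or 0.3247 → z<0 root = -0.5059
x = 0.1320, y = -0.0836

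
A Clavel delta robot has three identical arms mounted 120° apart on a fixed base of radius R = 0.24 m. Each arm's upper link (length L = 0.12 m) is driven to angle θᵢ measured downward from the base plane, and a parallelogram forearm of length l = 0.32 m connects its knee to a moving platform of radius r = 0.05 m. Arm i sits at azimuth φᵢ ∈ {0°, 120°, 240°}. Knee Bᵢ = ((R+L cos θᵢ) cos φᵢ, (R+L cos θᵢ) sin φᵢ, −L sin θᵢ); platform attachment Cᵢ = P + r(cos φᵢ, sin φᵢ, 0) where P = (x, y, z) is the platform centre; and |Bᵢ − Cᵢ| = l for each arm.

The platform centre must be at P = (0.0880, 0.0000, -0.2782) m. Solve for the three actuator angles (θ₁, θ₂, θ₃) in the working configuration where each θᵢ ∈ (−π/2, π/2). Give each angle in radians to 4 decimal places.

θ₁ = 0.3486, θ₂ = 1.3090, θ₃ = 1.3090

φ1=0.0° → target in arm frame (0.0880, 0.0000)
  e−x'=0.1020;  (l²−L²−(e−x')²−y'²−z²)/2L = 0.0008
  θ1 = atan2(B,A) + arccos(C/0.2963) = 0.3486
arm 2 (φ=120.0°): x'=-0.0440, y'=-0.0762
  A cos θ + B sin θ = C:  0.2340·cos θ + -0.2782·sin θ = -0.2082
  γ=atan2(-0.2782,0.2340)=-0.8715;  ψ=arccos(-0.5726)=2.1805;  θ2=γ+ψ≈1.3090
arm 3 (φ=240.0°): x'=-0.0440, y'=0.0762
  A=0.2340, B=-0.2782, C=(l²−L²−A²−y'²−z²)/(2L)=-0.2082
  γ=atan2(-0.2782,0.2340)=-0.8715;  ψ=arccos(-0.5726)=2.1805;  θ3=γ+ψ≈1.3090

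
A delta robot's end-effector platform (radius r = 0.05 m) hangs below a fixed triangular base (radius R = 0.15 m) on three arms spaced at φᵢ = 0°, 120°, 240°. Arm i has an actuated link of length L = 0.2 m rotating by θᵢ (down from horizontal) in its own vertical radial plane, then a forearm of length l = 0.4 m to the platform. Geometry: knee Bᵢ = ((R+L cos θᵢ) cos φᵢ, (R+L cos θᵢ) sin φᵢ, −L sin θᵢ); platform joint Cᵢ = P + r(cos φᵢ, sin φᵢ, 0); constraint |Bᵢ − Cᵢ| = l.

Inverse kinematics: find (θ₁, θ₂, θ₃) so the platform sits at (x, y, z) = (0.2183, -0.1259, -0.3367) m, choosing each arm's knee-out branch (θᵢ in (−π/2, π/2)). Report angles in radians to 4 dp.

rotate P by −φ1: (0.2183, -0.1259, -0.3367)
  e−x'=-0.1183;  (l²−L²−(e−x')²−y'²−z²)/2L = -0.0580
  γ=atan2(-0.3367,-0.1183)=-1.9087;  ψ=arccos(-0.1626)=1.7341;  θ1=γ+ψ≈-0.1745
φ2=120.0° → target in arm frame (-0.2182, -0.1261)
  A=0.3182, B=-0.3367, C=(l²−L²−A²−y'²−z²)/(2L)=-0.2763
  γ=atan2(-0.3367,0.3182)=-0.8137;  ψ=arccos(-0.5964)=2.2098;  θ2=γ+ψ≈1.3961
φ3=240.0° → target in arm frame (-0.0001, 0.2520)
  e−x'=0.1001;  (l²−L²−(e−x')²−y'²−z²)/2L = -0.1672
  θ3 = atan2(B,A) + arccos(C/0.3513) = 0.7852

θ₁ = -0.1745, θ₂ = 1.3961, θ₃ = 0.7852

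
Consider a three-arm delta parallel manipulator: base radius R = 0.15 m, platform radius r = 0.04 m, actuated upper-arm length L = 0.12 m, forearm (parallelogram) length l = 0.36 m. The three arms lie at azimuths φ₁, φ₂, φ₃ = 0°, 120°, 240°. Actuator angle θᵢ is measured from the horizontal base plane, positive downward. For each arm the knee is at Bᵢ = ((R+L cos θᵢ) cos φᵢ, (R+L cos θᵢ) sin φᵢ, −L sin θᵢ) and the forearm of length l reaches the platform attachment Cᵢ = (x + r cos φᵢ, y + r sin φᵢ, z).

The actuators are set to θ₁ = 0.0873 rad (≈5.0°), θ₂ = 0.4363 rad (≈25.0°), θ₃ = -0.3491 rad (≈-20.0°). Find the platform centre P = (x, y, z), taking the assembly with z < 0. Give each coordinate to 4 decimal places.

φ1=0.0°: virtual centre (0.2295, 0.0000, -0.0105), radius l
arm 2 at φ=120.0°: (R−r)+L cos θ2 = 0.2188;  O2 = (-0.1094, 0.1895, -0.0507)
φ3=240.0°: virtual centre (-0.1114, -0.1929, 0.0410), radius l
subtract pairs → two planes through P
plane₁₂: -0.6778x+0.3789y+-0.0805z = -0.0024
det = 0.5199;  x = 0.0028+0.0153z,  y = -0.0012+0.2399z
into |P−O₁|² = l²: 1.0578z² + 0.0134z + -0.0781 = 0;  Δ = 0.3306;  z = -0.2781 or 0.2655 → z<0 root = -0.2781
x = -0.0014, y = -0.0679

(-0.0014, -0.0679, -0.2781)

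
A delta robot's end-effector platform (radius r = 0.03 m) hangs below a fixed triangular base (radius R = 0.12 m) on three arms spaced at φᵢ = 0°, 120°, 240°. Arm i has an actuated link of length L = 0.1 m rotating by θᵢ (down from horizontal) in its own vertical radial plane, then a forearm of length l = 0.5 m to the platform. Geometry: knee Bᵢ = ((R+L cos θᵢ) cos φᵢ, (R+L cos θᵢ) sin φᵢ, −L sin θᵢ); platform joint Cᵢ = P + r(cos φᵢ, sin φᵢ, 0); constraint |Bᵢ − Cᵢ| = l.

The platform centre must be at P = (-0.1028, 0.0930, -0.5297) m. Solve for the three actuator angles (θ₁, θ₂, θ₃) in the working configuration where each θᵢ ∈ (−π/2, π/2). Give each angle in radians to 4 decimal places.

θ₁ = 1.2223, θ₂ = 0.3494, θ₃ = 0.9603

rotate P by −φ1: (-0.1028, 0.0930, -0.5297)
  A cos θ + B sin θ = C:  0.1928·cos θ + -0.5297·sin θ = -0.4320
  θ1 = atan2(B,A) + arccos(C/0.5637) = 1.2223
arm 2 (φ=120.0°): x'=0.1319, y'=0.0425
  A=-0.0419, B=-0.5297, C=(l²−L²−A²−y'²−z²)/(2L)=-0.2207
  θ2 = atan2(B,A) + arccos(C/0.5314) = 0.3494
φ3=240.0° → target in arm frame (-0.0291, -0.1355)
  A cos θ + B sin θ = C:  0.1191·cos θ + -0.5297·sin θ = -0.3657
  √(A²+B²)=0.5429;  θ3 = -1.3496+2.3099 ≈ 0.9603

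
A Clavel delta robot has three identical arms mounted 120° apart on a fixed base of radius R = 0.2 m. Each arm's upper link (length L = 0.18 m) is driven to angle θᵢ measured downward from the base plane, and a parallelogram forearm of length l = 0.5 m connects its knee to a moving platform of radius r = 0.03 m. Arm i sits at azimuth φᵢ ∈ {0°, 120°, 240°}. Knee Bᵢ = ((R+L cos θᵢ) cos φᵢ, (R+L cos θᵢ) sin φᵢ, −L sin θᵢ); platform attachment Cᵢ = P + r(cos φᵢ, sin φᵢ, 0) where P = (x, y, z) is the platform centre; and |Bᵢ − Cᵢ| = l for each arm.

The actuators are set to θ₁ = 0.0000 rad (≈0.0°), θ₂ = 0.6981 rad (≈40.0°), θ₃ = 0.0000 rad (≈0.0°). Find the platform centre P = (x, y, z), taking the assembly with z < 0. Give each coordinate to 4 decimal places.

(0.0544, -0.0942, -0.3921)

S1 = (0.3500·cos0.0°, 0.3500·sin0.0°, 0.0000) = (0.3500, 0.0000, 0.0000)
φ2=120.0°: virtual centre (-0.1539, 0.2666, -0.1157), radius l
arm 3 at φ=240.0°: ρ3 = 0.3500;  S3 = (-0.1750, -0.3031, 0.0000)
eliminate P² terms by subtracting sphere 1 from 2 and 3
linear system: -1.0079x+0.5333y = -0.0143−-0.2314z; -1.0500x+-0.6062y = 0.0000−0.0000z
det = 1.1710;  x = 0.0074+-0.1198z,  y = -0.0128+0.2075z
into |P−S₁|² = l²: 1.0574z² + 0.0768z + -0.1325 = 0;  Δ = 0.5662;  z = -0.3921 or 0.3195 → z<0 root = -0.3921
x = 0.0544, y = -0.0942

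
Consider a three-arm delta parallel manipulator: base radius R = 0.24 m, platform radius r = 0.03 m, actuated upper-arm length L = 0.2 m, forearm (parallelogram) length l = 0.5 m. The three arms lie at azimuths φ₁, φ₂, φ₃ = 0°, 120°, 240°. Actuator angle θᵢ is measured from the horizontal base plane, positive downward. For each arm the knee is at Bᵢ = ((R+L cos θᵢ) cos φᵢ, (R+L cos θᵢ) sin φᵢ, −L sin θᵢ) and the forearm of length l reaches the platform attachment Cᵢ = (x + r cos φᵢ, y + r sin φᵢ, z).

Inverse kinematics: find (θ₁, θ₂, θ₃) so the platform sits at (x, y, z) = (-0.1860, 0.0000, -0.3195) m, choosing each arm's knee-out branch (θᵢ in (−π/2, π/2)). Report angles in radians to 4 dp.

rotate P by −φ1: (-0.1860, 0.0000, -0.3195)
  A cos θ + B sin θ = C:  0.3960·cos θ + -0.3195·sin θ = -0.1222
  θ1 = atan2(B,A) + arccos(C/0.5088) = 1.1345
rotate P by −φ2: (0.0930, 0.1611, -0.3195)
  A=0.1170, B=-0.3195, C=(l²−L²−A²−y'²−z²)/(2L)=0.1707
  θ2 = atan2(B,A) + arccos(C/0.3402) = -0.1746
φ3=240.0° → target in arm frame (0.0930, -0.1611)
  A cos θ + B sin θ = C:  0.1170·cos θ + -0.3195·sin θ = 0.1707
  γ=atan2(-0.3195,0.1170)=-1.2198;  ψ=arccos(0.5017)=1.0452;  θ3=γ+ψ≈-0.1746

θ₁ = 1.1345, θ₂ = -0.1746, θ₃ = -0.1746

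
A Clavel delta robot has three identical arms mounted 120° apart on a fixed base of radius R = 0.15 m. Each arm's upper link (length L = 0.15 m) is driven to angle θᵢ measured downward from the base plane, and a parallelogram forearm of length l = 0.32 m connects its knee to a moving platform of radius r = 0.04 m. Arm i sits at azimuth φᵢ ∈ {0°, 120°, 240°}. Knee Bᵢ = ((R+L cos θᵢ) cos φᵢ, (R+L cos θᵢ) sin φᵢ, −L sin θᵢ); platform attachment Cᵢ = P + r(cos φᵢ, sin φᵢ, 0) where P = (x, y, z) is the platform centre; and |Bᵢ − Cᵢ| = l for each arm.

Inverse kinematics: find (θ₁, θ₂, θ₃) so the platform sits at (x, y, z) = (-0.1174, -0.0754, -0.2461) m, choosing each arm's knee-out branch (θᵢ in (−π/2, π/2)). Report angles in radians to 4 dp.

θ₁ = 1.1342, θ₂ = 0.6108, θ₃ = -0.2617

arm 1 (φ=0.0°): x'=-0.1174, y'=-0.0754
  e−x'=0.2274;  (l²−L²−(e−x')²−y'²−z²)/2L = -0.1269
  √(A²+B²)=0.3351;  θ1 = -0.8249+1.9591 ≈ 1.1342
rotate P by −φ2: (-0.0066, 0.1394, -0.2461)
  A=0.1166, B=-0.2461, C=(l²−L²−A²−y'²−z²)/(2L)=-0.0456
  γ=atan2(-0.2461,0.1166)=-1.1283;  ψ=arccos(-0.1675)=1.7391;  θ2=γ+ψ≈0.6108
φ3=240.0° → target in arm frame (0.1240, -0.0640)
  e−x'=-0.0140;  (l²−L²−(e−x')²−y'²−z²)/2L = 0.0502
  θ3 = atan2(B,A) + arccos(C/0.2465) = -0.2617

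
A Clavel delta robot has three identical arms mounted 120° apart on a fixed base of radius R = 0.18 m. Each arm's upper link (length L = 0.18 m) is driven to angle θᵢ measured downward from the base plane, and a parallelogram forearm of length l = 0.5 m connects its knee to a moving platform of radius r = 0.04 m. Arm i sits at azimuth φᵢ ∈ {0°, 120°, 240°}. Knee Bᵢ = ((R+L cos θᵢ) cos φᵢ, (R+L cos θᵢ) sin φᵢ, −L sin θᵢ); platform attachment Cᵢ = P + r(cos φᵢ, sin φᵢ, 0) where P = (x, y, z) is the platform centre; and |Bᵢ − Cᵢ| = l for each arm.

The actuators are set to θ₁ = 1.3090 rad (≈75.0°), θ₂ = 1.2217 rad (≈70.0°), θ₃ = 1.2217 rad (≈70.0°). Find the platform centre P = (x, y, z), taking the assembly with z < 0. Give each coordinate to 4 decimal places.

centre 1 = (0.1866·cos0.0°, 0.1866·sin0.0°, -0.1739) = (0.1866, 0.0000, -0.1739)
φ2=120.0°: virtual centre (-0.1008, 0.1746, -0.1691), radius l
arm 3 at φ=240.0°: ρ3 = 0.2016;  centre 3 = (-0.1008, -0.1746, -0.1691)
subtract pairs → two planes through P
plane₁₂: -0.5747x+0.3491y+0.0094z = 0.0042
Cramer: x(z) = -0.0073+0.0164z;  y(z) = 0.0000-0.0000z
sphere 1 gives Az²+Bz+C=0 with A=1.0003, B=0.3414, C=-0.1822;  B²−4AC=0.8454;  roots -0.6302, 0.2890;  negative root z = -0.6302
x = -0.0177, y = 0.0000

(-0.0177, 0.0000, -0.6302)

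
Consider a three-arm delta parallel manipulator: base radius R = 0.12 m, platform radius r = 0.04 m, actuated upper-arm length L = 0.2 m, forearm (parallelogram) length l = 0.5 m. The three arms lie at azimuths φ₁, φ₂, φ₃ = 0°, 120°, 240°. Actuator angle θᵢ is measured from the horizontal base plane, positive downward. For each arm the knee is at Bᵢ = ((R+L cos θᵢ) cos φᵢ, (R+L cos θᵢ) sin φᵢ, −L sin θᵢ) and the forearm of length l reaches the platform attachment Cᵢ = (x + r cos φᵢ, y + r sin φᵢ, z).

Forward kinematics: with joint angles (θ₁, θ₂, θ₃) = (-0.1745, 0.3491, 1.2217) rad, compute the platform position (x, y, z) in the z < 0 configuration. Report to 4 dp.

S1 = (0.2770·cos0.0°, 0.2770·sin0.0°, 0.0347) = (0.2770, 0.0000, 0.0347)
φ2=120.0°: virtual centre (-0.1340, 0.2320, -0.0684), radius l
arm 3 at φ=240.0°: (R−r)+L cos θ3 = 0.1484;  S3 = (-0.0742, -0.1285, -0.1879)
|S₂|²−|S₁|² = -0.0014;  |S₃|²−|S₁|² = -0.0206
linear system: -0.8219x+0.4641y = -0.0014−-0.2063z; -0.7023x+-0.2571y = -0.0206−-0.4453z
Cramer: x(z) = 0.0185-0.4834z;  y(z) = 0.0296-0.4116z
sphere 1 gives Az²+Bz+C=0 with A=1.4031, B=0.1561, C=-0.1811;  B²−4AC=1.0408;  roots -0.4192, 0.3079;  negative root z = -0.4192
x = 0.2211, y = 0.2021

(0.2211, 0.2021, -0.4192)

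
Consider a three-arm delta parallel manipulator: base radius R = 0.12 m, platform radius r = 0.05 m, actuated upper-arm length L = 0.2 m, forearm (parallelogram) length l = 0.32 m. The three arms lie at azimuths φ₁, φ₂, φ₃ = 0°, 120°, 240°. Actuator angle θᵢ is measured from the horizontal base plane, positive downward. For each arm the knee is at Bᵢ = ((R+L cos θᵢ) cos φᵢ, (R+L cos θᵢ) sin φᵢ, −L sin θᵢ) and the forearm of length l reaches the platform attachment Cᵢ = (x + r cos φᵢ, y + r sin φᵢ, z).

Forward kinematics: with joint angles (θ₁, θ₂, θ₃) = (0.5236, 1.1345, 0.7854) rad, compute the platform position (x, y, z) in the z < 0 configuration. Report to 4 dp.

arm 1 at φ=0.0°: (R−r)+L cos θ1 = 0.2432;  O1 = (0.2432, 0.0000, -0.1000)
φ2=120.0°: virtual centre (-0.0773, 0.1338, -0.1813), radius l
O3 = (0.2114·cos240.0°, 0.2114·sin240.0°, -0.1414) = (-0.1057, -0.1831, -0.1414)
eliminate P² terms by subtracting sphere 1 from 2 and 3
[-0.6409 0.2676 -0.1625]·P = -0.0124;  [-0.6978 -0.3662 -0.0828]·P = -0.0044
det = 0.4215;  x = 0.0136+-0.1938z,  y = -0.0138+0.1431z
sphere 1 gives Az²+Bz+C=0 with A=1.0581, B=0.2851, C=-0.0395;  B²−4AC=0.2484;  roots -0.3702, 0.1008;  negative root z = -0.3702
x = 0.0854, y = -0.0668

(0.0854, -0.0668, -0.3702)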